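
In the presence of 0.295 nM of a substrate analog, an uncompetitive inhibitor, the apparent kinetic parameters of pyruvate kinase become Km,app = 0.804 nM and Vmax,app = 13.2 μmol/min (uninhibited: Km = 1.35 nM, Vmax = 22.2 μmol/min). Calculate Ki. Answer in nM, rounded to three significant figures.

0.433 nM

Uncompetitive: Vmax,app = Vmax/α (and Km,app = Km/α) with α = 1 + [I]/Ki.
α = Vmax/Vmax,app = 22.2/13.2 = 1.682.
Since α = 1 + [I]/Ki, [I]/Ki = 1.682 − 1 = 0.6818 and Ki = 0.295/0.6818 = 0.433 nM.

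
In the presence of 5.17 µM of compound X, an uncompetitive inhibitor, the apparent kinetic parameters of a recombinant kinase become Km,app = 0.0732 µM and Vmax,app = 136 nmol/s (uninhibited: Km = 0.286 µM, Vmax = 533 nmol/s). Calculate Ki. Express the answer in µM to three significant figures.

1.77 µM

Uncompetitive: Vmax,app = Vmax/α (and Km,app = Km/α) with α = 1 + [I]/Ki.
α = Vmax/Vmax,app = 533/136 = 3.919.
Ki = [I]/(α − 1) = 5.17/2.919 = 1.77 µM.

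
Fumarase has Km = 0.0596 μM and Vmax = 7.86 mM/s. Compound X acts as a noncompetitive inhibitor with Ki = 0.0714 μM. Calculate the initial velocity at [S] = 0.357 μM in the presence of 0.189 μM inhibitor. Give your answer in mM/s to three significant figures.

1.85 mM/s

With α = 1 + [I]/Ki = 1 + 0.189/0.0714 = 3.647, the noncompetitive rate law is v = (Vmax/α)·[S] / (Km + [S]).
v = (7.86/3.647)×0.357 / (0.0596 + 0.357) = 0.7694/0.4166 = 1.85 mM/s.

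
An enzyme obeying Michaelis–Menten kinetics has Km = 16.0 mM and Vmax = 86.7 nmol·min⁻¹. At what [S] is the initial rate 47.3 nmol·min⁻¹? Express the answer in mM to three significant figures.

Rearranging v = Vmax[S]/(Km+[S]) gives [S] = Km·v/(Vmax − v).
[S] = 16.0 × 47.3 / (86.7 − 47.3) = 756.8/39.40 = 19.2 mM.

19.2 mM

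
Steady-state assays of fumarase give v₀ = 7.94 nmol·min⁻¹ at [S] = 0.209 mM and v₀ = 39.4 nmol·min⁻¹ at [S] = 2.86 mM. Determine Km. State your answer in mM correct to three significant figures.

In reciprocal form, 1/v = (Km/Vmax)·(1/[S]) + 1/Vmax. The two points give (1/[S], 1/v) = (4.785, 0.1259) and (0.3497, 0.02538).
Slope = (0.1259 − 0.02538)/(4.785 − 0.3497) = 0.02267; intercept = 0.1259 − 0.02267×4.785 = 0.01745.
Vmax = 1/intercept = 57.3 nmol·min⁻¹; Km = slope × Vmax = 0.02267 × 57.3 = 1.30 mM.

1.30 mM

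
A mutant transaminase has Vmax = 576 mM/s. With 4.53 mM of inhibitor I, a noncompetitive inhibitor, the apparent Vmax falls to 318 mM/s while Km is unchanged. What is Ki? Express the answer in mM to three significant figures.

Noncompetitive: Vmax,app = Vmax/α with α = 1 + [I]/Ki.
α = Vmax/Vmax,app = 576/318 = 1.811.
Since α = 1 + [I]/Ki, [I]/Ki = 1.811 − 1 = 0.8113 and Ki = 4.53/0.8113 = 5.58 mM.

5.58 mM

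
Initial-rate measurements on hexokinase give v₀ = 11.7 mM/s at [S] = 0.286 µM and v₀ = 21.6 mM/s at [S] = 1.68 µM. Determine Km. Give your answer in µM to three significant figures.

0.353 µM

In reciprocal form, 1/v = (Km/Vmax)·(1/[S]) + 1/Vmax. The two points give (1/[S], 1/v) = (3.497, 0.08547) and (0.5952, 0.04630).
Slope = (0.08547 − 0.04630)/(3.497 − 0.5952) = 0.01350; intercept = 0.08547 − 0.01350×3.497 = 0.03826.
Vmax = 1/intercept = 26.1 mM/s; Km = slope × Vmax = 0.01350 × 26.1 = 0.353 µM.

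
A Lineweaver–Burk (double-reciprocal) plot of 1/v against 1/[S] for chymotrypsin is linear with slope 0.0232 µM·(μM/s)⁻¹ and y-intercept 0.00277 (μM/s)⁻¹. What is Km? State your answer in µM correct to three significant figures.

8.38 µM

y-intercept = 1/Vmax ⇒ Vmax = 361 μM/s; slope = Km/Vmax ⇒ Km = slope × Vmax.
Km = 0.0232 × 361 = 8.38 µM.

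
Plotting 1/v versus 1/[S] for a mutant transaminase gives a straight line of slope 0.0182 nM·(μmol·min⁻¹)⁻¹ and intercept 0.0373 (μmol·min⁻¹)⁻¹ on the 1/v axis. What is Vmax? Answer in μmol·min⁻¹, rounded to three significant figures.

26.8 μmol·min⁻¹

The y-intercept of a Lineweaver–Burk plot equals 1/Vmax, so Vmax = 1/0.0373 = 26.8 μmol·min⁻¹.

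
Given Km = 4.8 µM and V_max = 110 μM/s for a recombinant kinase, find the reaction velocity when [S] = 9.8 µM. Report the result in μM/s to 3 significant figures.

73.8 μM/s

v = Vmax·[S]/(Km + [S]) = 110 × 9.8 / (4.8 + 9.8)
  = 1078 / 14.60 = 73.8 μM/s.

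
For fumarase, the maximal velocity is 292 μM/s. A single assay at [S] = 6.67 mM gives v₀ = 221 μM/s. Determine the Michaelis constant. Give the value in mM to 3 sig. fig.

2.14 mM

From v = Vmax[S]/(Km+[S]), Km = [S](Vmax − v)/v.
Km = 6.67 × (292 − 221) / 221 = 473.6/221 = 2.14 mM.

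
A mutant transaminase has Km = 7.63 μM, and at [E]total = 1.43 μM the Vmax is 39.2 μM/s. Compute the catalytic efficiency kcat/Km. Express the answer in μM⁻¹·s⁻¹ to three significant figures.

3.59 μM⁻¹·s⁻¹

kcat = Vmax/[E]total = 39.2/1.43 = 27.4 s⁻¹.
kcat/Km = 27.4/7.63 = 3.59 μM⁻¹·s⁻¹.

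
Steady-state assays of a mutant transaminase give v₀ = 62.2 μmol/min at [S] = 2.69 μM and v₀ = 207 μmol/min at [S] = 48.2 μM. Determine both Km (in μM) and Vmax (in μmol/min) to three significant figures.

Km = 7.69 μM; Vmax = 240 μmol/min

In reciprocal form, 1/v = (Km/Vmax)·(1/[S]) + 1/Vmax. The two points give (1/[S], 1/v) = (0.3717, 0.01608) and (0.02075, 0.004831).
Slope = (0.01608 − 0.004831)/(0.3717 − 0.02075) = 0.03204; intercept = 0.01608 − 0.03204×0.3717 = 0.004166.
Vmax = 1/intercept = 240 μmol/min; Km = slope × Vmax = 0.03204 × 240 = 7.69 μM.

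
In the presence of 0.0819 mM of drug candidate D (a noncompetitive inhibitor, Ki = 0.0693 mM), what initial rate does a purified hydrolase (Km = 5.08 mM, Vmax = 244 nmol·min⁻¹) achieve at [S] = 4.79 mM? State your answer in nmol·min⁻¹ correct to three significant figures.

α = 1 + [I]/Ki = 1 + 0.0819/0.0693 = 2.182.
For a noncompetitive inhibitor, Vmax is reduced to Vmax/α while Km is unchanged: Km,app = 5.08 mM, Vmax,app = 112 nmol·min⁻¹.
v = Vmax,app·[S]/(Km,app + [S]) = 112 × 4.79/(5.08 + 4.79) = 54.3 nmol·min⁻¹.

54.3 nmol·min⁻¹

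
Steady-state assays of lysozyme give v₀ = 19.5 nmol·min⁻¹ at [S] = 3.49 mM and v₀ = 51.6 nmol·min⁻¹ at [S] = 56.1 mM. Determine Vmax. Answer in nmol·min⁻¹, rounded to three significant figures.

57.9 nmol·min⁻¹

From v = Vmax[S]/(Km+[S]), each point gives Vmax = v(Km+[S])/[S].
Equating: 19.5(Km+3.49)/3.49 = 51.6(Km+56.1)/56.1.
5.587·Km + 19.5 = 0.9198·Km + 51.6, so (5.587 − 0.9198)·Km = 51.6 − 19.5.
Km = 32.10/4.668 = 6.88 mM; then Vmax = 19.5(6.88+3.49)/3.49 = 57.9 nmol·min⁻¹.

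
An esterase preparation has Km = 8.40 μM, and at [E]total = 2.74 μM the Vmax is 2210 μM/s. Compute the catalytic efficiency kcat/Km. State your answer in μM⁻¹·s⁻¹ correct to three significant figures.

kcat = Vmax/[E]total = 2210/2.74 = 807 s⁻¹.
kcat/Km = 807/8.40 = 96.0 μM⁻¹·s⁻¹.

96.0 μM⁻¹·s⁻¹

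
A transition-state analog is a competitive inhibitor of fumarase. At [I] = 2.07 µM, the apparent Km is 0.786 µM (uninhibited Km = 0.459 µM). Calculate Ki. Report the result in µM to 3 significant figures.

Competitive: Km,app = α·Km with α = 1 + [I]/Ki.
α = Km,app/Km = 0.786/0.459 = 1.712.
Since α = 1 + [I]/Ki, [I]/Ki = 1.712 − 1 = 0.7124 and Ki = 2.07/0.7124 = 2.91 µM.

2.91 µM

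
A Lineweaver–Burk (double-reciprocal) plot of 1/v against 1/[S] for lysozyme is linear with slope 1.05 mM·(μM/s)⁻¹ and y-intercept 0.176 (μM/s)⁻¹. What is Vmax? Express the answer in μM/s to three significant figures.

The y-intercept of a Lineweaver–Burk plot equals 1/Vmax, so Vmax = 1/0.176 = 5.68 μM/s.

5.68 μM/s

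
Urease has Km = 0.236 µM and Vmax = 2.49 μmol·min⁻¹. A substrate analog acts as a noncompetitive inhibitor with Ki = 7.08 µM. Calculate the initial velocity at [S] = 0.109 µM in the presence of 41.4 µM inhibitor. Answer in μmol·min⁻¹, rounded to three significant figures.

0.115 μmol·min⁻¹

α = 1 + [I]/Ki = 1 + 41.4/7.08 = 6.847.
For a noncompetitive inhibitor, Vmax is reduced to Vmax/α while Km is unchanged: Km,app = 0.236 µM, Vmax,app = 0.364 μmol·min⁻¹.
v = Vmax,app·[S]/(Km,app + [S]) = 0.364 × 0.109/(0.236 + 0.109) = 0.115 μmol·min⁻¹.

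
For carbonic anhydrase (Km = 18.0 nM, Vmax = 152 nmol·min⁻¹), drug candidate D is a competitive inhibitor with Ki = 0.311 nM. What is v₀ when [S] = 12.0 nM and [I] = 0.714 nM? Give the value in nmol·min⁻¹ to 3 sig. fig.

25.6 nmol·min⁻¹

α = 1 + [I]/Ki = 1 + 0.714/0.311 = 3.296.
For a competitive inhibitor, Vmax is unchanged and the apparent Km becomes α·Km: Km,app = 59.3 nM, Vmax,app = 152 nmol·min⁻¹.
v = Vmax,app·[S]/(Km,app + [S]) = 152 × 12.0/(59.3 + 12.0) = 25.6 nmol·min⁻¹.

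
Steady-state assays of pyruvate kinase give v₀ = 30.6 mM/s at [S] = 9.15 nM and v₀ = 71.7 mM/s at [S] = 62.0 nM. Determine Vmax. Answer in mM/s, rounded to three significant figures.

From v = Vmax[S]/(Km+[S]), each point gives Vmax = v(Km+[S])/[S].
Equating: 30.6(Km+9.15)/9.15 = 71.7(Km+62.0)/62.0.
3.344·Km + 30.6 = 1.156·Km + 71.7, so (3.344 − 1.156)·Km = 71.7 − 30.6.
Km = 41.10/2.188 = 18.8 nM; then Vmax = 30.6(18.8+9.15)/9.15 = 93.4 mM/s.

93.4 mM/s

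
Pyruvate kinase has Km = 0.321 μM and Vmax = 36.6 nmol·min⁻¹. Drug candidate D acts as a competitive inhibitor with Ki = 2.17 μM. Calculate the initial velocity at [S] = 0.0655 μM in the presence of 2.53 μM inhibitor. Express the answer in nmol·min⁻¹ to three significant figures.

With α = 1 + [I]/Ki = 1 + 2.53/2.17 = 2.166, the competitive rate law is v = Vmax[S] / (αKm + [S]).
v = 36.6×0.0655 / (2.166×0.321 + 0.0655) = 2.397/0.7608 = 3.15 nmol·min⁻¹.

3.15 nmol·min⁻¹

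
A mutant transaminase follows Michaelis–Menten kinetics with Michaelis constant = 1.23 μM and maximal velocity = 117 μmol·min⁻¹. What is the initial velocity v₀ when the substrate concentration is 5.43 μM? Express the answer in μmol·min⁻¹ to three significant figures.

95.4 μmol·min⁻¹

v = Vmax·[S]/(Km + [S]) = 117 × 5.43 / (1.23 + 5.43)
  = 635.3 / 6.660 = 95.4 μmol·min⁻¹.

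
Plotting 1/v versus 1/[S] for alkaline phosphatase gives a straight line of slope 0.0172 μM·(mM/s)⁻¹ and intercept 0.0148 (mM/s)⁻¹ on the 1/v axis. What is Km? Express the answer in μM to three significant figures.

1.16 μM

y-intercept = 1/Vmax ⇒ Vmax = 67.6 mM/s; slope = Km/Vmax ⇒ Km = slope × Vmax.
Km = 0.0172 × 67.6 = 1.16 μM.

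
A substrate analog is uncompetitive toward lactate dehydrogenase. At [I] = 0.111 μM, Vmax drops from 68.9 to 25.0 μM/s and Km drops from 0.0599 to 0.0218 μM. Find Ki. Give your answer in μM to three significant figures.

Uncompetitive: Vmax,app = Vmax/α (and Km,app = Km/α) with α = 1 + [I]/Ki.
α = Vmax/Vmax,app = 68.9/25.0 = 2.756.
Ki = [I]/(α − 1) = 0.111/1.756 = 0.0632 μM.

0.0632 μM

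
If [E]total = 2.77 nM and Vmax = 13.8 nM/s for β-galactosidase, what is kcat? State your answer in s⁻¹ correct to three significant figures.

4.98 s⁻¹

kcat = Vmax/[E]total = 13.8 nM/s / 2.77 nM = 4.98 s⁻¹.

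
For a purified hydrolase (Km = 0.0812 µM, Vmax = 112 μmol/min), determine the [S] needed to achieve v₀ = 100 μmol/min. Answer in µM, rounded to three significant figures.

0.677 µM

The required fractional saturation is v/Vmax = 100/112 = 0.8929.
Then [S]/(Km+[S]) = 0.8929 ⇒ [S] = 0.0812 × 0.8929/(1 − 0.8929) = 0.677 µM.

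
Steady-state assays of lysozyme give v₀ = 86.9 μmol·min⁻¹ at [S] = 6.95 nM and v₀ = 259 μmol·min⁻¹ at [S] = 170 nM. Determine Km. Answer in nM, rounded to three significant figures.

In reciprocal form, 1/v = (Km/Vmax)·(1/[S]) + 1/Vmax. The two points give (1/[S], 1/v) = (0.1439, 0.01151) and (0.005882, 0.003861).
Slope = (0.01151 − 0.003861)/(0.1439 − 0.005882) = 0.05541; intercept = 0.01151 − 0.05541×0.1439 = 0.003535.
Vmax = 1/intercept = 283 μmol·min⁻¹; Km = slope × Vmax = 0.05541 × 283 = 15.7 nM.

15.7 nM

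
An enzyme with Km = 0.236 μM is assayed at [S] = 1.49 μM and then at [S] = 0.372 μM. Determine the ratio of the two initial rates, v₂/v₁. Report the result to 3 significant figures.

0.709

Since Vmax cancels, v₂/v₁ = [S]₂(Km+[S]₁) / [S]₁(Km+[S]₂).
= 0.372×(0.236+1.49) / (1.49×(0.236+0.372)) = 0.6421/0.9059 = 0.709.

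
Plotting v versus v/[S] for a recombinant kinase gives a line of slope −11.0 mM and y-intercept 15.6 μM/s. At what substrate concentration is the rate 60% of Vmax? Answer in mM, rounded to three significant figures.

16.5 mM

The Eadie–Hofstee slope gives Km = 11.0 mM (slope = −Km).
v/Vmax = [S]/(Km+[S]) = 0.6 ⇒ [S] = Km·0.6/(1−0.6) = 11.0 × 1.500 = 16.5 mM.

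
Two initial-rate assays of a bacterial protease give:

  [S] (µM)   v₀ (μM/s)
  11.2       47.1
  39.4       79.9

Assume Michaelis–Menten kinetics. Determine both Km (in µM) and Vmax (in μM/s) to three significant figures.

Km = 15.1 µM; Vmax = 110 μM/s

In reciprocal form, 1/v = (Km/Vmax)·(1/[S]) + 1/Vmax. The two points give (1/[S], 1/v) = (0.08929, 0.02123) and (0.02538, 0.01252).
Slope = (0.02123 − 0.01252)/(0.08929 − 0.02538) = 0.1364; intercept = 0.02123 − 0.1364×0.08929 = 0.009054.
Vmax = 1/intercept = 110 μM/s; Km = slope × Vmax = 0.1364 × 110 = 15.1 µM.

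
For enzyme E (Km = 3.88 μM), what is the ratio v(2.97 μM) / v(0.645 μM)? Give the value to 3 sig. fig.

3.04

The fractional saturations are [S]/(Km+[S]) = 0.645/4.525 = 0.1425 and 2.97/6.850 = 0.4336.
v₂/v₁ is just their ratio: 0.4336/0.1425 = 3.04.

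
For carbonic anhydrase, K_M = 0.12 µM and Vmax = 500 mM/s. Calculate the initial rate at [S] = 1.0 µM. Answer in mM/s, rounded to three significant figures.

[S]/(Km+[S]) = 1.0/1.120 = 0.8929, the fractional saturation.
v = 0.8929 × Vmax = 0.8929 × 500 = 446 mM/s.

446 mM/s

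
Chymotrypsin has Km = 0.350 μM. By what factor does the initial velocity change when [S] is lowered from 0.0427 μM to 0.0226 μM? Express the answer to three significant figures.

0.558

Since Vmax cancels, v₂/v₁ = [S]₂(Km+[S]₁) / [S]₁(Km+[S]₂).
= 0.0226×(0.350+0.0427) / (0.0427×(0.350+0.0226)) = 0.008875/0.01591 = 0.558.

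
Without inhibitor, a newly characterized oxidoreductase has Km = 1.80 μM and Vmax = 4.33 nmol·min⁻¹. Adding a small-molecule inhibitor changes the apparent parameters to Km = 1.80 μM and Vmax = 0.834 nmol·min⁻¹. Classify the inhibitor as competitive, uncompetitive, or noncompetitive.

Vmax decreases (4.33 → 0.834 nmol·min⁻¹) while Km is unchanged — pure noncompetitive inhibition.

noncompetitive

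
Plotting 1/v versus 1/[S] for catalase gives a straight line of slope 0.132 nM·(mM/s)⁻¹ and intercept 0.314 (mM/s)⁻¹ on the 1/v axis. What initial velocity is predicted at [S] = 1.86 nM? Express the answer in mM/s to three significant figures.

2.60 mM/s

The y-intercept is 1/Vmax, so Vmax = 1/0.314 = 3.18 mM/s.
The slope is Km/Vmax, so Km = 0.132 × 3.18 = 0.420 nM.
Then v = 3.18 × 1.86/(0.420 + 1.86) = 2.60 mM/s.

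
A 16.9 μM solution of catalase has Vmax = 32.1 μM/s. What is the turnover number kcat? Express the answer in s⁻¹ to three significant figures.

kcat = Vmax/[E]total = 32.1 μM/s / 16.9 μM = 1.90 s⁻¹.

1.90 s⁻¹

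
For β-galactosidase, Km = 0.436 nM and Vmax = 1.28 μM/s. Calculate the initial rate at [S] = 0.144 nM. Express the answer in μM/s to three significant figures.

0.318 μM/s

[S]/(Km+[S]) = 0.144/0.5800 = 0.2483, the fractional saturation.
v = 0.2483 × Vmax = 0.2483 × 1.28 = 0.318 μM/s.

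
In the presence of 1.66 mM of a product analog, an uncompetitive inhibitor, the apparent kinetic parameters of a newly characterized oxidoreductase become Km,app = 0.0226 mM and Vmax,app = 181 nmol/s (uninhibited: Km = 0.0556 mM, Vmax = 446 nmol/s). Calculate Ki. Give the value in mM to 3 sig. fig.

1.13 mM

Uncompetitive: Vmax,app = Vmax/α (and Km,app = Km/α) with α = 1 + [I]/Ki.
α = Vmax/Vmax,app = 446/181 = 2.464.
Ki = [I]/(α − 1) = 1.66/1.464 = 1.13 mM.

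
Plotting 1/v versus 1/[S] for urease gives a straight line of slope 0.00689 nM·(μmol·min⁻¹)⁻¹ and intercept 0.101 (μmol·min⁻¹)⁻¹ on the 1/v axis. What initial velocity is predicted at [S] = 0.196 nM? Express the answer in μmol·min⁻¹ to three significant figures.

The y-intercept is 1/Vmax, so Vmax = 1/0.101 = 9.90 μmol·min⁻¹.
The slope is Km/Vmax, so Km = 0.00689 × 9.90 = 0.0682 nM.
Then v = 9.90 × 0.196/(0.0682 + 0.196) = 7.34 μmol·min⁻¹.

7.34 μmol·min⁻¹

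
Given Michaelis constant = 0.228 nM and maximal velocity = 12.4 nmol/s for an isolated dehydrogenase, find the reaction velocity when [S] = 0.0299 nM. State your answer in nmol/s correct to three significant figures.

1.44 nmol/s

[S]/(Km+[S]) = 0.0299/0.2579 = 0.1159, the fractional saturation.
v = 0.1159 × Vmax = 0.1159 × 12.4 = 1.44 nmol/s.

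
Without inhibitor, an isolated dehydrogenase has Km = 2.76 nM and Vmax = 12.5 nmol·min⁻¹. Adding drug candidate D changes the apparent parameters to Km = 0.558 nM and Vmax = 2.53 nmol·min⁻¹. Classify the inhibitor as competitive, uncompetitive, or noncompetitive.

uncompetitive

Both Km and Vmax decrease by the same factor (~4.95-fold) — characteristic of uncompetitive inhibition.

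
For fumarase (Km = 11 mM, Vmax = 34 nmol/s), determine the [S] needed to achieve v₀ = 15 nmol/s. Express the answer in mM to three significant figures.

Rearranging v = Vmax[S]/(Km+[S]) gives [S] = Km·v/(Vmax − v).
[S] = 11 × 15 / (34 − 15) = 165.0/19.00 = 8.68 mM.

8.68 mM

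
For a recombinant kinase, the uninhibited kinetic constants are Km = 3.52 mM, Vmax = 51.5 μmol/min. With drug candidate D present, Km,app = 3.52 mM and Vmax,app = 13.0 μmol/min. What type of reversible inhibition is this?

noncompetitive

Vmax decreases (51.5 → 13.0 μmol/min) while Km is unchanged — pure noncompetitive inhibition.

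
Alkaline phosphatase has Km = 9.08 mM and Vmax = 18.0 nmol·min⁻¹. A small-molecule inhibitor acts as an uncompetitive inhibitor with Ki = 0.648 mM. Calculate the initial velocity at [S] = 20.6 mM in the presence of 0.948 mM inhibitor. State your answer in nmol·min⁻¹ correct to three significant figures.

6.20 nmol·min⁻¹

α = 1 + [I]/Ki = 1 + 0.948/0.648 = 2.463.
For an uncompetitive inhibitor, both parameters are divided by α, giving Vmax/α and Km/α: Km,app = 3.69 mM, Vmax,app = 7.31 nmol·min⁻¹.
v = Vmax,app·[S]/(Km,app + [S]) = 7.31 × 20.6/(3.69 + 20.6) = 6.20 nmol·min⁻¹.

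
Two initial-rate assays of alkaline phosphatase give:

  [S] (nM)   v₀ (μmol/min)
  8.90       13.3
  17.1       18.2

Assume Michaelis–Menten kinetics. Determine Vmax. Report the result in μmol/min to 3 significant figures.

In reciprocal form, 1/v = (Km/Vmax)·(1/[S]) + 1/Vmax. The two points give (1/[S], 1/v) = (0.1124, 0.07519) and (0.05848, 0.05495).
Slope = (0.07519 − 0.05495)/(0.1124 − 0.05848) = 0.3757; intercept = 0.07519 − 0.3757×0.1124 = 0.03297.
Vmax = 1/intercept = 30.3 μmol/min; Km = slope × Vmax = 0.3757 × 30.3 = 11.4 nM.

30.3 μmol/min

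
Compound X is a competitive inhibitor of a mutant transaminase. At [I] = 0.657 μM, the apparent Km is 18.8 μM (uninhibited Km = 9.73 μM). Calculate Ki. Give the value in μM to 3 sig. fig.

Competitive: Km,app = α·Km with α = 1 + [I]/Ki.
α = Km,app/Km = 18.8/9.73 = 1.932.
Since α = 1 + [I]/Ki, [I]/Ki = 1.932 − 1 = 0.9322 and Ki = 0.657/0.9322 = 0.705 μM.

0.705 μM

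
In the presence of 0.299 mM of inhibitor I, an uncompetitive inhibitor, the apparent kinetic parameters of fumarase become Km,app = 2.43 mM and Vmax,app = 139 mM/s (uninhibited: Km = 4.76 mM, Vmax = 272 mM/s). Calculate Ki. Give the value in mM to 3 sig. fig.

0.312 mM

Uncompetitive: Vmax,app = Vmax/α (and Km,app = Km/α) with α = 1 + [I]/Ki.
α = Vmax/Vmax,app = 272/139 = 1.957.
Ki = [I]/(α − 1) = 0.299/0.9568 = 0.312 mM.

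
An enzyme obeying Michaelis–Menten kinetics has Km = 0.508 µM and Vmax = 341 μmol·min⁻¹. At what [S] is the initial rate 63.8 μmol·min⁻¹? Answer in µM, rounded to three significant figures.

The required fractional saturation is v/Vmax = 63.8/341 = 0.1871.
Then [S]/(Km+[S]) = 0.1871 ⇒ [S] = 0.508 × 0.1871/(1 − 0.1871) = 0.117 µM.

0.117 µM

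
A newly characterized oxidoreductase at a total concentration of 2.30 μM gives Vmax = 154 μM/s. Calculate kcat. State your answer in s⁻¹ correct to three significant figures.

kcat = Vmax/[E]total = 154 μM/s / 2.30 μM = 67.0 s⁻¹.

67.0 s⁻¹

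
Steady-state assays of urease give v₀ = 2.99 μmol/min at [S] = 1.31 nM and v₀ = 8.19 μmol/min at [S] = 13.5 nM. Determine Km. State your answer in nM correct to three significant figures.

In reciprocal form, 1/v = (Km/Vmax)·(1/[S]) + 1/Vmax. The two points give (1/[S], 1/v) = (0.7634, 0.3344) and (0.07407, 0.1221).
Slope = (0.3344 − 0.1221)/(0.7634 − 0.07407) = 0.3081; intercept = 0.3344 − 0.3081×0.7634 = 0.09928.
Vmax = 1/intercept = 10.1 μmol/min; Km = slope × Vmax = 0.3081 × 10.1 = 3.10 nM.

3.10 nM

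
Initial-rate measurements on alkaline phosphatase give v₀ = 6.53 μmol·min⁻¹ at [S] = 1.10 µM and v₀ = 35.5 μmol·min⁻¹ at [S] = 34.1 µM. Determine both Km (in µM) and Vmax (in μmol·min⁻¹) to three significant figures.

From v = Vmax[S]/(Km+[S]), each point gives Vmax = v(Km+[S])/[S].
Equating: 6.53(Km+1.10)/1.10 = 35.5(Km+34.1)/34.1.
5.936·Km + 6.53 = 1.041·Km + 35.5, so (5.936 − 1.041)·Km = 35.5 − 6.53.
Km = 28.97/4.895 = 5.92 µM; then Vmax = 6.53(5.92+1.10)/1.10 = 41.7 μmol·min⁻¹.

Km = 5.92 µM; Vmax = 41.7 μmol·min⁻¹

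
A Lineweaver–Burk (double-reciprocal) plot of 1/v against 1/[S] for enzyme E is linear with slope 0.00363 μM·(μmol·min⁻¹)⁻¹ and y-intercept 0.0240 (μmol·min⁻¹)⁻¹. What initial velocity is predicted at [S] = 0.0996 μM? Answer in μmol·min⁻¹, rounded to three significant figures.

The y-intercept is 1/Vmax, so Vmax = 1/0.0240 = 41.7 μmol·min⁻¹.
The slope is Km/Vmax, so Km = 0.00363 × 41.7 = 0.151 μM.
Then v = 41.7 × 0.0996/(0.151 + 0.0996) = 16.5 μmol·min⁻¹.

16.5 μmol·min⁻¹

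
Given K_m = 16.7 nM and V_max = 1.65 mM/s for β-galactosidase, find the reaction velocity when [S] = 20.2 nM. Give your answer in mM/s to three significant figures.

[S]/(Km+[S]) = 20.2/36.90 = 0.5474, the fractional saturation.
v = 0.5474 × Vmax = 0.5474 × 1.65 = 0.903 mM/s.

0.903 mM/s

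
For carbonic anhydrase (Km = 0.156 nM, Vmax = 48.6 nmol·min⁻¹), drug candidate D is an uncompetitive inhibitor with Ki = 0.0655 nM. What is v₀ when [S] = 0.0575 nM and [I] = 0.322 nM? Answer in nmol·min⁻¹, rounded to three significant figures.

With α = 1 + [I]/Ki = 1 + 0.322/0.0655 = 5.916, the uncompetitive rate law is v = (Vmax/α)·[S] / (Km/α + [S]).
v = (48.6/5.916)×0.0575 / (0.156/5.916 + 0.0575) = 0.4724/0.08387 = 5.63 nmol·min⁻¹.

5.63 nmol·min⁻¹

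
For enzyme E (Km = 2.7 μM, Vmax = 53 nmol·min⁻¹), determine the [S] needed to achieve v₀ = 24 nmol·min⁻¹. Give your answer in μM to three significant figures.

2.23 μM

The required fractional saturation is v/Vmax = 24/53 = 0.4528.
Then [S]/(Km+[S]) = 0.4528 ⇒ [S] = 2.7 × 0.4528/(1 − 0.4528) = 2.23 μM.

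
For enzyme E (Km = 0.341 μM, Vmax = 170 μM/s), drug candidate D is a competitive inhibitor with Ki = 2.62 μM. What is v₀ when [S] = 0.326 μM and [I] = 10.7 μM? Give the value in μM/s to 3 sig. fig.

26.9 μM/s

With α = 1 + [I]/Ki = 1 + 10.7/2.62 = 5.084, the competitive rate law is v = Vmax[S] / (αKm + [S]).
v = 170×0.326 / (5.084×0.341 + 0.326) = 55.42/2.060 = 26.9 μM/s.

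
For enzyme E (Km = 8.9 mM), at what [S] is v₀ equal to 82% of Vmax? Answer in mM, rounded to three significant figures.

40.5 mM

v/Vmax = [S]/(Km+[S]) = 0.82, so [S] = Km·0.82/(1 − 0.82) = 8.9 × 4.556.
[S] = 40.5 mM.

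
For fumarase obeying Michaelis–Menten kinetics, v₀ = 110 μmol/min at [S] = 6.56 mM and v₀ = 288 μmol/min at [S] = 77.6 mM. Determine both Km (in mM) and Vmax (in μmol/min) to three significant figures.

From v = Vmax[S]/(Km+[S]), each point gives Vmax = v(Km+[S])/[S].
Equating: 110(Km+6.56)/6.56 = 288(Km+77.6)/77.6.
16.77·Km + 110 = 3.711·Km + 288, so (16.77 − 3.711)·Km = 288 − 110.
Km = 178.0/13.06 = 13.6 mM; then Vmax = 110(13.6+6.56)/6.56 = 339 μmol/min.

Km = 13.6 mM; Vmax = 339 μmol/min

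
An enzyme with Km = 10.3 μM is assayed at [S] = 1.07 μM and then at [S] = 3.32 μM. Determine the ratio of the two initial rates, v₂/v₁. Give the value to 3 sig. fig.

2.59

Since Vmax cancels, v₂/v₁ = [S]₂(Km+[S]₁) / [S]₁(Km+[S]₂).
= 3.32×(10.3+1.07) / (1.07×(10.3+3.32)) = 37.75/14.57 = 2.59.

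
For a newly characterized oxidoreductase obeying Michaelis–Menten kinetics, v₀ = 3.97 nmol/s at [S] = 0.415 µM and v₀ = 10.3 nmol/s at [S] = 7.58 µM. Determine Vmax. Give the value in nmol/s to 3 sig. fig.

From v = Vmax[S]/(Km+[S]), each point gives Vmax = v(Km+[S])/[S].
Equating: 3.97(Km+0.415)/0.415 = 10.3(Km+7.58)/7.58.
9.566·Km + 3.97 = 1.359·Km + 10.3, so (9.566 − 1.359)·Km = 10.3 − 3.97.
Km = 6.330/8.207 = 0.771 µM; then Vmax = 3.97(0.771+0.415)/0.415 = 11.3 nmol/s.

11.3 nmol/s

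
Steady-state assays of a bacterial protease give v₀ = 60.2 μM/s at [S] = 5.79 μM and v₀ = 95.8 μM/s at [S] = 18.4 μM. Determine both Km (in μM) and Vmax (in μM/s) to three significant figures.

Km = 6.86 μM; Vmax = 132 μM/s

From v = Vmax[S]/(Km+[S]), each point gives Vmax = v(Km+[S])/[S].
Equating: 60.2(Km+5.79)/5.79 = 95.8(Km+18.4)/18.4.
10.40·Km + 60.2 = 5.207·Km + 95.8, so (10.40 − 5.207)·Km = 95.8 − 60.2.
Km = 35.60/5.191 = 6.86 μM; then Vmax = 60.2(6.86+5.79)/5.79 = 132 μM/s.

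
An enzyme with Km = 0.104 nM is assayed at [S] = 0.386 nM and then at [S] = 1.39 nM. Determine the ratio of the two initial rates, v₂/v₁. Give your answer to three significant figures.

Since Vmax cancels, v₂/v₁ = [S]₂(Km+[S]₁) / [S]₁(Km+[S]₂).
= 1.39×(0.104+0.386) / (0.386×(0.104+1.39)) = 0.6811/0.5767 = 1.18.

1.18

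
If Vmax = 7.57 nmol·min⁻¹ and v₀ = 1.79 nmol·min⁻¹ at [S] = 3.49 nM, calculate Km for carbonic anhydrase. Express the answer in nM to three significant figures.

11.3 nM

v/Vmax = 1.79/7.57 = 0.2365 = [S]/(Km+[S]).
So Km + [S] = [S]/0.2365 = 14.76 nM, giving Km = 14.76 − 3.49 = 11.3 nM.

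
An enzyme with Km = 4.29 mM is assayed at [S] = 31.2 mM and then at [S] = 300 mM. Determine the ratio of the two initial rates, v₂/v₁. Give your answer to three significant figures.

The fractional saturations are [S]/(Km+[S]) = 31.2/35.49 = 0.8791 and 300/304.3 = 0.9859.
v₂/v₁ is just their ratio: 0.9859/0.8791 = 1.12.

1.12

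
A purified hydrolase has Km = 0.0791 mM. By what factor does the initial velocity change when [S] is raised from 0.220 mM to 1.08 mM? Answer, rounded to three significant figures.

Since Vmax cancels, v₂/v₁ = [S]₂(Km+[S]₁) / [S]₁(Km+[S]₂).
= 1.08×(0.0791+0.220) / (0.220×(0.0791+1.08)) = 0.3230/0.2550 = 1.27.

1.27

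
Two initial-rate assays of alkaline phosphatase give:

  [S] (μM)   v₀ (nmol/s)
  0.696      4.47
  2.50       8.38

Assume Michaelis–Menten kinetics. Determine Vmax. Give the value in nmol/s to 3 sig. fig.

From v = Vmax[S]/(Km+[S]), each point gives Vmax = v(Km+[S])/[S].
Equating: 4.47(Km+0.696)/0.696 = 8.38(Km+2.50)/2.50.
6.422·Km + 4.47 = 3.352·Km + 8.38, so (6.422 − 3.352)·Km = 8.38 − 4.47.
Km = 3.910/3.070 = 1.27 μM; then Vmax = 4.47(1.27+0.696)/0.696 = 12.6 nmol/s.

12.6 nmol/s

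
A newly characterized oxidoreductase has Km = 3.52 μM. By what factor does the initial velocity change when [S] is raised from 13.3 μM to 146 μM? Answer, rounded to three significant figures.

Since Vmax cancels, v₂/v₁ = [S]₂(Km+[S]₁) / [S]₁(Km+[S]₂).
= 146×(3.52+13.3) / (13.3×(3.52+146)) = 2456/1989 = 1.23.

1.23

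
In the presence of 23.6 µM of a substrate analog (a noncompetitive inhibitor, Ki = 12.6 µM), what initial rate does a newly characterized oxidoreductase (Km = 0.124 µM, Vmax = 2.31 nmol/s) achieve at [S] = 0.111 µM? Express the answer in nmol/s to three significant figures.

0.380 nmol/s

With α = 1 + [I]/Ki = 1 + 23.6/12.6 = 2.873, the noncompetitive rate law is v = (Vmax/α)·[S] / (Km + [S]).
v = (2.31/2.873)×0.111 / (0.124 + 0.111) = 0.08925/0.2350 = 0.380 nmol/s.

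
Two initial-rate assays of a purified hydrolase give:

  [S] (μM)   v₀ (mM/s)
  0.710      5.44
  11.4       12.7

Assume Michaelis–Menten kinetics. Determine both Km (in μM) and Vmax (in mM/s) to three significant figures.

From v = Vmax[S]/(Km+[S]), each point gives Vmax = v(Km+[S])/[S].
Equating: 5.44(Km+0.710)/0.710 = 12.7(Km+11.4)/11.4.
7.662·Km + 5.44 = 1.114·Km + 12.7, so (7.662 − 1.114)·Km = 12.7 − 5.44.
Km = 7.260/6.548 = 1.11 μM; then Vmax = 5.44(1.11+0.710)/0.710 = 13.9 mM/s.

Km = 1.11 μM; Vmax = 13.9 mM/s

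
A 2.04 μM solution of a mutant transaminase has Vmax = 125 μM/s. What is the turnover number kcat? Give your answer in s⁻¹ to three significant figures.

61.3 s⁻¹

kcat = Vmax/[E]total = 125 μM/s / 2.04 μM = 61.3 s⁻¹.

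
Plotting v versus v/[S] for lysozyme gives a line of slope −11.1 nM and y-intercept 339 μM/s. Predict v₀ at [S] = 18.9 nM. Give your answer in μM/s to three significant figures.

In the Eadie–Hofstee form v = Vmax − Km·(v/[S]), the slope is −Km and the intercept is Vmax, so Km = 11.1 nM and Vmax = 339 μM/s.
v = 339 × 18.9/(11.1 + 18.9) = 214 μM/s.

214 μM/s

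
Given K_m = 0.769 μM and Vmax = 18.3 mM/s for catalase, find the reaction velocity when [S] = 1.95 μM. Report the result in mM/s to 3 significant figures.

13.1 mM/s

[S]/(Km+[S]) = 1.95/2.719 = 0.7172, the fractional saturation.
v = 0.7172 × Vmax = 0.7172 × 18.3 = 13.1 mM/s.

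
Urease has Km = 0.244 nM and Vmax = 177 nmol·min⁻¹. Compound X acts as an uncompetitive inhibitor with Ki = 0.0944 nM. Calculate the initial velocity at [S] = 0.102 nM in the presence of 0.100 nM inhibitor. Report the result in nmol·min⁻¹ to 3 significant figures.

With α = 1 + [I]/Ki = 1 + 0.100/0.0944 = 2.059, the uncompetitive rate law is v = (Vmax/α)·[S] / (Km/α + [S]).
v = (177/2.059)×0.102 / (0.244/2.059 + 0.102) = 8.767/0.2205 = 39.8 nmol·min⁻¹.

39.8 nmol·min⁻¹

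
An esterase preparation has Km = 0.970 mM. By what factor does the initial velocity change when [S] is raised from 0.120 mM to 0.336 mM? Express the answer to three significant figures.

2.34

The fractional saturations are [S]/(Km+[S]) = 0.120/1.090 = 0.1101 and 0.336/1.306 = 0.2573.
v₂/v₁ is just their ratio: 0.2573/0.1101 = 2.34.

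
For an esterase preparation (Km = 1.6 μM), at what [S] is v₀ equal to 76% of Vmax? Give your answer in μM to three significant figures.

5.07 μM

v/Vmax = [S]/(Km+[S]) = 0.76, so [S] = Km·0.76/(1 − 0.76) = 1.6 × 3.167.
[S] = 5.07 μM.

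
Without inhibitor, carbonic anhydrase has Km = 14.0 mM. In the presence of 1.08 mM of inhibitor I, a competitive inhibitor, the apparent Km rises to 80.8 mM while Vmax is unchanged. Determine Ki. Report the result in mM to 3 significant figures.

Competitive: Km,app = α·Km with α = 1 + [I]/Ki.
α = Km,app/Km = 80.8/14.0 = 5.771.
Since α = 1 + [I]/Ki, [I]/Ki = 5.771 − 1 = 4.771 and Ki = 1.08/4.771 = 0.226 mM.

0.226 mM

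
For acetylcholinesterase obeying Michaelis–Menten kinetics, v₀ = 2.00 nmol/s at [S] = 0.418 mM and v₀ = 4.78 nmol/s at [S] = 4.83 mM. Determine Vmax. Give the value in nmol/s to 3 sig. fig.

5.50 nmol/s

In reciprocal form, 1/v = (Km/Vmax)·(1/[S]) + 1/Vmax. The two points give (1/[S], 1/v) = (2.392, 0.5000) and (0.2070, 0.2092).
Slope = (0.5000 − 0.2092)/(2.392 − 0.2070) = 0.1331; intercept = 0.5000 − 0.1331×2.392 = 0.1817.
Vmax = 1/intercept = 5.50 nmol/s; Km = slope × Vmax = 0.1331 × 5.50 = 0.733 mM.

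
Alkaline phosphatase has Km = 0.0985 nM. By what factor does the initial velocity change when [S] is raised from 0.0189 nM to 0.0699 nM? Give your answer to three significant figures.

2.58

The fractional saturations are [S]/(Km+[S]) = 0.0189/0.1174 = 0.1610 and 0.0699/0.1684 = 0.4151.
v₂/v₁ is just their ratio: 0.4151/0.1610 = 2.58.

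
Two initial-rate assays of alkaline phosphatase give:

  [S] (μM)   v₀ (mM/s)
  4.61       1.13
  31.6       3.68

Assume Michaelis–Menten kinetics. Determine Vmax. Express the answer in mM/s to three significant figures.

In reciprocal form, 1/v = (Km/Vmax)·(1/[S]) + 1/Vmax. The two points give (1/[S], 1/v) = (0.2169, 0.8850) and (0.03165, 0.2717).
Slope = (0.8850 − 0.2717)/(0.2169 − 0.03165) = 3.310; intercept = 0.8850 − 3.310×0.2169 = 0.1670.
Vmax = 1/intercept = 5.99 mM/s; Km = slope × Vmax = 3.310 × 5.99 = 19.8 μM.

5.99 mM/s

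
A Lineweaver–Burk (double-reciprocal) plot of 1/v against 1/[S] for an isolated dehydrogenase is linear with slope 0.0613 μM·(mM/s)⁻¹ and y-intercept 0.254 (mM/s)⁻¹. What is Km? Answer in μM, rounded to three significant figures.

0.241 μM

y-intercept = 1/Vmax ⇒ Vmax = 3.94 mM/s; slope = Km/Vmax ⇒ Km = slope × Vmax.
Km = 0.0613 × 3.94 = 0.241 μM.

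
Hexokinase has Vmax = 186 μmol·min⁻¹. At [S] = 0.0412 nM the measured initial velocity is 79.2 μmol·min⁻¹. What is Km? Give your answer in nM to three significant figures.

v/Vmax = 79.2/186 = 0.4258 = [S]/(Km+[S]).
So Km + [S] = [S]/0.4258 = 0.09676 nM, giving Km = 0.09676 − 0.0412 = 0.0556 nM.

0.0556 nM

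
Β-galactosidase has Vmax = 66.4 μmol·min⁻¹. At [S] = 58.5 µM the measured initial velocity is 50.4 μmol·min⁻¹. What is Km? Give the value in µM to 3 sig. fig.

18.6 µM

From v = Vmax[S]/(Km+[S]), Km = [S](Vmax − v)/v.
Km = 58.5 × (66.4 − 50.4) / 50.4 = 936.0/50.4 = 18.6 µM.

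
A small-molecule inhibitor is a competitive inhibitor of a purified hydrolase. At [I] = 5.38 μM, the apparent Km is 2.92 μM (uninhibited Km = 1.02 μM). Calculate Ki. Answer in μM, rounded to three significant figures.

Competitive: Km,app = α·Km with α = 1 + [I]/Ki.
α = Km,app/Km = 2.92/1.02 = 2.863.
Since α = 1 + [I]/Ki, [I]/Ki = 2.863 − 1 = 1.863 and Ki = 5.38/1.863 = 2.89 μM.

2.89 μM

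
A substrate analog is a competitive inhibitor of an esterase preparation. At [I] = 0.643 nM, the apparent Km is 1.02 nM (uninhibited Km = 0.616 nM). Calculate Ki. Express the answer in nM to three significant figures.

0.980 nM

Competitive: Km,app = α·Km with α = 1 + [I]/Ki.
α = Km,app/Km = 1.02/0.616 = 1.656.
Ki = [I]/(α − 1) = 0.643/0.6558 = 0.980 nM.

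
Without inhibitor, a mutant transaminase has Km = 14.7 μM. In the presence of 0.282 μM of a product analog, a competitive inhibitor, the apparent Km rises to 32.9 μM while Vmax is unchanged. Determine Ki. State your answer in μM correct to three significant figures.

0.228 μM

Competitive: Km,app = α·Km with α = 1 + [I]/Ki.
α = Km,app/Km = 32.9/14.7 = 2.238.
Since α = 1 + [I]/Ki, [I]/Ki = 2.238 − 1 = 1.238 and Ki = 0.282/1.238 = 0.228 μM.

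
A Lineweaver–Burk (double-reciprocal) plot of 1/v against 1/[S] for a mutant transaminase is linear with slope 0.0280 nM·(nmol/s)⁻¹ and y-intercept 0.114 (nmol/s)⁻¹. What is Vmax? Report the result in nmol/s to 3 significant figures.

The y-intercept of a Lineweaver–Burk plot equals 1/Vmax, so Vmax = 1/0.114 = 8.77 nmol/s.

8.77 nmol/s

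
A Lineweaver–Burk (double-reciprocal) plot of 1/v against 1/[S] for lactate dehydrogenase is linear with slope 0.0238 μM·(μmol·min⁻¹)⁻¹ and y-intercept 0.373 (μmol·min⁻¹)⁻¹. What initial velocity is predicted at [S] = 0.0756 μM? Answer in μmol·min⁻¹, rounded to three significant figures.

1.45 μmol·min⁻¹

The y-intercept is 1/Vmax, so Vmax = 1/0.373 = 2.68 μmol·min⁻¹.
The slope is Km/Vmax, so Km = 0.0238 × 2.68 = 0.0638 μM.
Then v = 2.68 × 0.0756/(0.0638 + 0.0756) = 1.45 μmol·min⁻¹.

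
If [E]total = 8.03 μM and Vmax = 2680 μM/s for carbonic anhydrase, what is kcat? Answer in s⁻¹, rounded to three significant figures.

334 s⁻¹

kcat = Vmax/[E]total = 2680 μM/s / 8.03 μM = 334 s⁻¹.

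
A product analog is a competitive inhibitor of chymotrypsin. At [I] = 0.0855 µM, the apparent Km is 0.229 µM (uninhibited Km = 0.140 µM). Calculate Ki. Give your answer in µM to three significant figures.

0.134 µM

Competitive: Km,app = α·Km with α = 1 + [I]/Ki.
α = Km,app/Km = 0.229/0.140 = 1.636.
Ki = [I]/(α − 1) = 0.0855/0.6357 = 0.134 µM.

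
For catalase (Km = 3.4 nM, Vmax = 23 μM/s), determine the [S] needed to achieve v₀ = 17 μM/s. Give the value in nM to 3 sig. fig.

Rearranging v = Vmax[S]/(Km+[S]) gives [S] = Km·v/(Vmax − v).
[S] = 3.4 × 17 / (23 − 17) = 57.80/6.000 = 9.63 nM.

9.63 nM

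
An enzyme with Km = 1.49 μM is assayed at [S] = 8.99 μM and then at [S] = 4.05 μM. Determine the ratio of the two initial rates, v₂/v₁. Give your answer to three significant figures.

The fractional saturations are [S]/(Km+[S]) = 8.99/10.48 = 0.8578 and 4.05/5.540 = 0.7310.
v₂/v₁ is just their ratio: 0.7310/0.8578 = 0.852.

0.852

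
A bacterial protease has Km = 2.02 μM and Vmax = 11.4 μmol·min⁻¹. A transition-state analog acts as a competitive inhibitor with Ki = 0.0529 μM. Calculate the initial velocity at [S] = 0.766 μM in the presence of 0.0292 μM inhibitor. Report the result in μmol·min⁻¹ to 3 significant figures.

With α = 1 + [I]/Ki = 1 + 0.0292/0.0529 = 1.552, the competitive rate law is v = Vmax[S] / (αKm + [S]).
v = 11.4×0.766 / (1.552×2.02 + 0.766) = 8.732/3.901 = 2.24 μmol·min⁻¹.

2.24 μmol·min⁻¹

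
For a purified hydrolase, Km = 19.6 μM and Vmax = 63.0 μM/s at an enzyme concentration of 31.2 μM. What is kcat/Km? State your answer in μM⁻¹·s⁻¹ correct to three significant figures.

0.103 μM⁻¹·s⁻¹

kcat = Vmax/[E]total = 63.0/31.2 = 2.02 s⁻¹.
kcat/Km = 2.02/19.6 = 0.103 μM⁻¹·s⁻¹.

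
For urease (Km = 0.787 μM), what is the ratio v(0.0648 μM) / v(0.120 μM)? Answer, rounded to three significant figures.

The fractional saturations are [S]/(Km+[S]) = 0.120/0.9070 = 0.1323 and 0.0648/0.8518 = 0.07607.
v₂/v₁ is just their ratio: 0.07607/0.1323 = 0.575.

0.575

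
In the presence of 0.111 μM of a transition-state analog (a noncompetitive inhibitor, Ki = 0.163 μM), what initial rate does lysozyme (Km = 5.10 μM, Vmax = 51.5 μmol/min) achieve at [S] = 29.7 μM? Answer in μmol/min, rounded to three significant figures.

α = 1 + [I]/Ki = 1 + 0.111/0.163 = 1.681.
For a noncompetitive inhibitor, Vmax is reduced to Vmax/α while Km is unchanged: Km,app = 5.10 μM, Vmax,app = 30.6 μmol/min.
v = Vmax,app·[S]/(Km,app + [S]) = 30.6 × 29.7/(5.10 + 29.7) = 26.1 μmol/min.

26.1 μmol/min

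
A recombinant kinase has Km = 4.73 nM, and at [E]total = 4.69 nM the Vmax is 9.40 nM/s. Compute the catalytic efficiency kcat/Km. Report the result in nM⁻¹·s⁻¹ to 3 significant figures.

0.424 nM⁻¹·s⁻¹

kcat = Vmax/[E]total = 9.40/4.69 = 2.00 s⁻¹.
kcat/Km = 2.00/4.73 = 0.424 nM⁻¹·s⁻¹.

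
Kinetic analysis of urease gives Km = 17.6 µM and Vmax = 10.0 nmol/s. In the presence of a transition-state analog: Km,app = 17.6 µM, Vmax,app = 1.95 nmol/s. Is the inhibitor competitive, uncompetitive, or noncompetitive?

Vmax decreases (10.0 → 1.95 nmol/s) while Km is unchanged — pure noncompetitive inhibition.

noncompetitive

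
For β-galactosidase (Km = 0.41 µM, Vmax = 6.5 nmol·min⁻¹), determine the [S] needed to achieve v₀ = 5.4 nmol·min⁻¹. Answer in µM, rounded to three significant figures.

Rearranging v = Vmax[S]/(Km+[S]) gives [S] = Km·v/(Vmax − v).
[S] = 0.41 × 5.4 / (6.5 − 5.4) = 2.214/1.100 = 2.01 µM.

2.01 µM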